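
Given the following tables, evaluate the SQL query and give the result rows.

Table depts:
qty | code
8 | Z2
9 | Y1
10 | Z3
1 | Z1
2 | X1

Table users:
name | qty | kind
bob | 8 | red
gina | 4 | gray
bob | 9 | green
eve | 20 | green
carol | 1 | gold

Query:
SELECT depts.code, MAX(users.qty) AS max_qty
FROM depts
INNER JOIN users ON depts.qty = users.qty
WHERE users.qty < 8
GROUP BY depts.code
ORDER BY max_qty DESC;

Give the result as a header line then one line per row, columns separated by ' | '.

== RESULT ==
depts.code | max_qty
Z1 | 1

Derivation:
After JOIN users (3 rows):
depts.qty | depts.code | users.name | users.qty | users.kind
8 | Z2 | bob | 8 | red
9 | Y1 | bob | 9 | green
1 | Z1 | carol | 1 | gold
After WHERE (1 rows):
depts.qty | depts.code | users.name | users.qty | users.kind
1 | Z1 | carol | 1 | gold
After GROUP BY (1 rows):
depts.code | max_qty
Z1 | 1
After ORDER BY (1 rows):
depts.code | max_qty
Z1 | 1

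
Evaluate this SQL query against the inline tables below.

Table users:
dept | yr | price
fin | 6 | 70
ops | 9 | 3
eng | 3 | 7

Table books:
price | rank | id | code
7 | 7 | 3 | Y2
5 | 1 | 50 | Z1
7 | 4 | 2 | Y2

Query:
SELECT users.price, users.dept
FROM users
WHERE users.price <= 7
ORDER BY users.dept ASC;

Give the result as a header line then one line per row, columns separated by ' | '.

== RESULT ==
users.price | users.dept
7 | eng
3 | ops

Derivation:
After WHERE (2 rows):
users.dept | users.yr | users.price
ops | 9 | 3
eng | 3 | 7
After SELECT (2 rows):
users.price | users.dept
3 | ops
7 | eng
After ORDER BY (2 rows):
users.price | users.dept
7 | eng
3 | ops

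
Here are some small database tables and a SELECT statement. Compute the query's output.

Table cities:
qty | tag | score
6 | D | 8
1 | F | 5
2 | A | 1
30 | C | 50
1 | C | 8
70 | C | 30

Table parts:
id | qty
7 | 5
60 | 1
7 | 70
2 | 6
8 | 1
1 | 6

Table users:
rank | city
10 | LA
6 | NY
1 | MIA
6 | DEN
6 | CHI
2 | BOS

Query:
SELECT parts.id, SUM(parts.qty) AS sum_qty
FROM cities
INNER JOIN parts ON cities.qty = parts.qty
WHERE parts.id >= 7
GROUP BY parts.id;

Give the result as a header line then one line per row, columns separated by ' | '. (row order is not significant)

== RESULT ==
parts.id | sum_qty
60 | 2
8 | 2
7 | 70

Derivation:
After JOIN parts (7 rows):
cities.qty | cities.tag | cities.score | parts.id | parts.qty
6 | D | 8 | 2 | 6
6 | D | 8 | 1 | 6
1 | F | 5 | 60 | 1
1 | F | 5 | 8 | 1
1 | C | 8 | 60 | 1
1 | C | 8 | 8 | 1
70 | C | 30 | 7 | 70
After WHERE (5 rows):
cities.qty | cities.tag | cities.score | parts.id | parts.qty
1 | F | 5 | 60 | 1
1 | F | 5 | 8 | 1
1 | C | 8 | 60 | 1
1 | C | 8 | 8 | 1
70 | C | 30 | 7 | 70
After GROUP BY (3 rows):
parts.id | sum_qty
60 | 2
8 | 2
7 | 70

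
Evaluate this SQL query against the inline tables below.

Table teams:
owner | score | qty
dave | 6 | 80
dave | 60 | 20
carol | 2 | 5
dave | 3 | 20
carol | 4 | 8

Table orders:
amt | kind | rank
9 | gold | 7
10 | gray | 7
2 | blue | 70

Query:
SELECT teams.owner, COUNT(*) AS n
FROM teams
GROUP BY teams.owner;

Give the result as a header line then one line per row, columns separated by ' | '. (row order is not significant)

After GROUP BY (2 rows):
teams.owner | n
dave | 3
carol | 2

== RESULT ==
teams.owner | n
dave | 3
carol | 2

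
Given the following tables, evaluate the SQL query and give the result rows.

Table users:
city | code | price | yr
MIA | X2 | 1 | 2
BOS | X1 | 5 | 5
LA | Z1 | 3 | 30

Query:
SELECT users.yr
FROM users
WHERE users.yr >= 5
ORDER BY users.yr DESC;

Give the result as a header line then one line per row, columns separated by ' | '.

After WHERE (2 rows):
users.city | users.code | users.price | users.yr
BOS | X1 | 5 | 5
LA | Z1 | 3 | 30
After SELECT (2 rows):
users.yr
5
30
After ORDER BY (2 rows):
users.yr
30
5

== RESULT ==
users.yr
30
5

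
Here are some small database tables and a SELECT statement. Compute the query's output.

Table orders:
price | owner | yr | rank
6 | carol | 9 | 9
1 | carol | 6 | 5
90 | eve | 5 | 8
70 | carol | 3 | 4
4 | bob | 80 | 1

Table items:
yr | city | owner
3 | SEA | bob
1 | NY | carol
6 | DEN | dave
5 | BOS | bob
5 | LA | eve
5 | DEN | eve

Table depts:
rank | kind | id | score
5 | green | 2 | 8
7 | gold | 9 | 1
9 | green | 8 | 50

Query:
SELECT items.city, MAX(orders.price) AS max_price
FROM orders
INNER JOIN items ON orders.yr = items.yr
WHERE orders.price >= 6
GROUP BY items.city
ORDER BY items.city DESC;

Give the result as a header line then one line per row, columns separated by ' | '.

After JOIN items (5 rows):
orders.price | orders.owner | orders.yr | orders.rank | items.yr | items.city | items.owner
1 | carol | 6 | 5 | 6 | DEN | dave
90 | eve | 5 | 8 | 5 | BOS | bob
90 | eve | 5 | 8 | 5 | LA | eve
90 | eve | 5 | 8 | 5 | DEN | eve
70 | carol | 3 | 4 | 3 | SEA | bob
After WHERE (4 rows):
orders.price | orders.owner | orders.yr | orders.rank | items.yr | items.city | items.owner
90 | eve | 5 | 8 | 5 | BOS | bob
90 | eve | 5 | 8 | 5 | LA | eve
90 | eve | 5 | 8 | 5 | DEN | eve
70 | carol | 3 | 4 | 3 | SEA | bob
After GROUP BY (4 rows):
items.city | max_price
BOS | 90
LA | 90
DEN | 90
SEA | 70
After ORDER BY (4 rows):
items.city | max_price
SEA | 70
LA | 90
DEN | 90
BOS | 90

== RESULT ==
items.city | max_price
SEA | 70
LA | 90
DEN | 90
BOS | 90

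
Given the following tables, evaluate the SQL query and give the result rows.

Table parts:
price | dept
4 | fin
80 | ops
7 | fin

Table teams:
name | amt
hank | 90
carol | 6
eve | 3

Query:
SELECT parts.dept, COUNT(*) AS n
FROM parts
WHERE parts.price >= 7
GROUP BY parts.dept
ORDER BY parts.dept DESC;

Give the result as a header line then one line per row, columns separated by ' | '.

After WHERE (2 rows):
parts.price | parts.dept
80 | ops
7 | fin
After GROUP BY (2 rows):
parts.dept | n
ops | 1
fin | 1
After ORDER BY (2 rows):
parts.dept | n
ops | 1
fin | 1

== RESULT ==
parts.dept | n
ops | 1
fin | 1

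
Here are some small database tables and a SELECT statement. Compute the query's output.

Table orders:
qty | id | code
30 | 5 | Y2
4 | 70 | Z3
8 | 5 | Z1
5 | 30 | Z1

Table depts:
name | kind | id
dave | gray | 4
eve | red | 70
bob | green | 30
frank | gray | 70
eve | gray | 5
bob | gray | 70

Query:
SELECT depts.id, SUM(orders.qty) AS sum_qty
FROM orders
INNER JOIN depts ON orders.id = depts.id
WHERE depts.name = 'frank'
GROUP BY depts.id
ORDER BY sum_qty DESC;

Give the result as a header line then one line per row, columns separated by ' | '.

After JOIN depts (6 rows):
orders.qty | orders.id | orders.code | depts.name | depts.kind | depts.id
30 | 5 | Y2 | eve | gray | 5
4 | 70 | Z3 | eve | red | 70
4 | 70 | Z3 | frank | gray | 70
4 | 70 | Z3 | bob | gray | 70
8 | 5 | Z1 | eve | gray | 5
5 | 30 | Z1 | bob | green | 30
After WHERE (1 rows):
orders.qty | orders.id | orders.code | depts.name | depts.kind | depts.id
4 | 70 | Z3 | frank | gray | 70
After GROUP BY (1 rows):
depts.id | sum_qty
70 | 4
After ORDER BY (1 rows):
depts.id | sum_qty
70 | 4

== RESULT ==
depts.id | sum_qty
70 | 4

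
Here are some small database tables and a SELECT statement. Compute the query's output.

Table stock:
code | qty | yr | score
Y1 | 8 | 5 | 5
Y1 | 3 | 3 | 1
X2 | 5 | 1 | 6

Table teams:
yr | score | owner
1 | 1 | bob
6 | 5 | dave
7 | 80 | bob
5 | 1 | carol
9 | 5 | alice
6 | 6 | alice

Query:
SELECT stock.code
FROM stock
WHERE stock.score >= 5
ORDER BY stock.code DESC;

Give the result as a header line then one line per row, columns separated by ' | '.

After WHERE (2 rows):
stock.code | stock.qty | stock.yr | stock.score
Y1 | 8 | 5 | 5
X2 | 5 | 1 | 6
After SELECT (2 rows):
stock.code
Y1
X2
After ORDER BY (2 rows):
stock.code
Y1
X2

== RESULT ==
stock.code
Y1
X2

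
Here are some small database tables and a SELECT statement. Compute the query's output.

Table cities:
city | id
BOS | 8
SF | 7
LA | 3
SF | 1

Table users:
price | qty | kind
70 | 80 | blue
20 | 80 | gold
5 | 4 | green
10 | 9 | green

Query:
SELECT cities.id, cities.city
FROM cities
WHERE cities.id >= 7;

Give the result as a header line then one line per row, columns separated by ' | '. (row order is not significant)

After WHERE (2 rows):
cities.city | cities.id
BOS | 8
SF | 7
After SELECT (2 rows):
cities.id | cities.city
8 | BOS
7 | SF

== RESULT ==
cities.id | cities.city
8 | BOS
7 | SF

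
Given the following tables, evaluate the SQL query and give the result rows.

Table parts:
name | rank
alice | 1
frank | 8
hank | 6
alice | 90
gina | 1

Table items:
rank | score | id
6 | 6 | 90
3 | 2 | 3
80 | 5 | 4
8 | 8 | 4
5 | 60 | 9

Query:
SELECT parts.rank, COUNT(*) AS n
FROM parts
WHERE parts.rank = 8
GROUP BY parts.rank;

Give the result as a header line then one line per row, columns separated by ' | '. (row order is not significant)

After WHERE (1 rows):
parts.name | parts.rank
frank | 8
After GROUP BY (1 rows):
parts.rank | n
8 | 1

== RESULT ==
parts.rank | n
8 | 1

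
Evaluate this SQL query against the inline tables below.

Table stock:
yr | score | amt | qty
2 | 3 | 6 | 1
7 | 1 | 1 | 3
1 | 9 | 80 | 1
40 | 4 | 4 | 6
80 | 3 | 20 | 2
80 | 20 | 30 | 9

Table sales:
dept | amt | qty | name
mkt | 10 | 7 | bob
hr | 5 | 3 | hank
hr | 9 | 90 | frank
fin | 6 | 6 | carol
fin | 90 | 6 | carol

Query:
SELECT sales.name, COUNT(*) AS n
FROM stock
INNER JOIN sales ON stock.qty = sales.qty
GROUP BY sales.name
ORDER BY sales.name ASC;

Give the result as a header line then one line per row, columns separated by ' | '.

After JOIN sales (3 rows):
stock.yr | stock.score | stock.amt | stock.qty | sales.dept | sales.amt | sales.qty | sales.name
7 | 1 | 1 | 3 | hr | 5 | 3 | hank
40 | 4 | 4 | 6 | fin | 6 | 6 | carol
40 | 4 | 4 | 6 | fin | 90 | 6 | carol
After GROUP BY (2 rows):
sales.name | n
hank | 1
carol | 2
After ORDER BY (2 rows):
sales.name | n
carol | 2
hank | 1

== RESULT ==
sales.name | n
carol | 2
hank | 1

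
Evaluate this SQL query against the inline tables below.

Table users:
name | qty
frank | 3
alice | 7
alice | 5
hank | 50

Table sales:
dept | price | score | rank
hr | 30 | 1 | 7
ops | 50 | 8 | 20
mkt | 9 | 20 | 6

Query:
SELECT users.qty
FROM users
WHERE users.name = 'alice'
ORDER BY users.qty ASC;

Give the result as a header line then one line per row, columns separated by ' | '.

After WHERE (2 rows):
users.name | users.qty
alice | 7
alice | 5
After SELECT (2 rows):
users.qty
7
5
After ORDER BY (2 rows):
users.qty
5
7

== RESULT ==
users.qty
5
7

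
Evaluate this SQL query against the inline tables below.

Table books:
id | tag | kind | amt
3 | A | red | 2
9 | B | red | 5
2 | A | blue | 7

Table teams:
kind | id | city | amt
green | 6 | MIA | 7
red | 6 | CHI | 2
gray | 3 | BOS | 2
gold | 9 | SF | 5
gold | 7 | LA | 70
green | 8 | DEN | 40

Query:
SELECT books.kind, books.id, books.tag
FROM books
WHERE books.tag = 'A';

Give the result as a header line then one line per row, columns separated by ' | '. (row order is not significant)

== RESULT ==
books.kind | books.id | books.tag
red | 3 | A
blue | 2 | A

Derivation:
After WHERE (2 rows):
books.id | books.tag | books.kind | books.amt
3 | A | red | 2
2 | A | blue | 7
After SELECT (2 rows):
books.kind | books.id | books.tag
red | 3 | A
blue | 2 | A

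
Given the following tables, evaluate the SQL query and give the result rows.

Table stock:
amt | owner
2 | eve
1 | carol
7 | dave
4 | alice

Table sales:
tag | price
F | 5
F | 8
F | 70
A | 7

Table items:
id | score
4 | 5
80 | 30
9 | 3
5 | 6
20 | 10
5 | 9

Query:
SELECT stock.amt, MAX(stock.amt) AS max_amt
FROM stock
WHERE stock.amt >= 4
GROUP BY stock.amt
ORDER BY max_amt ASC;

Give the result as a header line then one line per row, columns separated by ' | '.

== RESULT ==
stock.amt | max_amt
4 | 4
7 | 7

Derivation:
After WHERE (2 rows):
stock.amt | stock.owner
7 | dave
4 | alice
After GROUP BY (2 rows):
stock.amt | max_amt
7 | 7
4 | 4
After ORDER BY (2 rows):
stock.amt | max_amt
4 | 4
7 | 7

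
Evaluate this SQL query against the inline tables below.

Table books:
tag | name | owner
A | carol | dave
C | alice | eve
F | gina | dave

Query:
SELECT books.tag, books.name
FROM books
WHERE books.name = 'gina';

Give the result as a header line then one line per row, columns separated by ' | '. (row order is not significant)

After WHERE (1 rows):
books.tag | books.name | books.owner
F | gina | dave
After SELECT (1 rows):
books.tag | books.name
F | gina

== RESULT ==
books.tag | books.name
F | gina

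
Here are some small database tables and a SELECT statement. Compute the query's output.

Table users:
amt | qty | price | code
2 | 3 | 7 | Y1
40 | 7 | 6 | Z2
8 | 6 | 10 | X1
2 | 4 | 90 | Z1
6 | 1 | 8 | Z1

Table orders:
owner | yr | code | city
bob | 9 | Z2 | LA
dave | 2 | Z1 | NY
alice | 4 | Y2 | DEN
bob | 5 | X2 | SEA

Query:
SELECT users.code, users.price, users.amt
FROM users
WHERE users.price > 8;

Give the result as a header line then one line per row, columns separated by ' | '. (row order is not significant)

After WHERE (2 rows):
users.amt | users.qty | users.price | users.code
8 | 6 | 10 | X1
2 | 4 | 90 | Z1
After SELECT (2 rows):
users.code | users.price | users.amt
X1 | 10 | 8
Z1 | 90 | 2

== RESULT ==
users.code | users.price | users.amt
X1 | 10 | 8
Z1 | 90 | 2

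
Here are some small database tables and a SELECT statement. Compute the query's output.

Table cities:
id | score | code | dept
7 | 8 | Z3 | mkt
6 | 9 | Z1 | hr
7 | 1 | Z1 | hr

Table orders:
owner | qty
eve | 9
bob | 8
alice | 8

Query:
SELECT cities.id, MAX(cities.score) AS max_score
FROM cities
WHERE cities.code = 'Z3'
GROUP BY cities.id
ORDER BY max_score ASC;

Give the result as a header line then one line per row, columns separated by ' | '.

After WHERE (1 rows):
cities.id | cities.score | cities.code | cities.dept
7 | 8 | Z3 | mkt
After GROUP BY (1 rows):
cities.id | max_score
7 | 8
After ORDER BY (1 rows):
cities.id | max_score
7 | 8

== RESULT ==
cities.id | max_score
7 | 8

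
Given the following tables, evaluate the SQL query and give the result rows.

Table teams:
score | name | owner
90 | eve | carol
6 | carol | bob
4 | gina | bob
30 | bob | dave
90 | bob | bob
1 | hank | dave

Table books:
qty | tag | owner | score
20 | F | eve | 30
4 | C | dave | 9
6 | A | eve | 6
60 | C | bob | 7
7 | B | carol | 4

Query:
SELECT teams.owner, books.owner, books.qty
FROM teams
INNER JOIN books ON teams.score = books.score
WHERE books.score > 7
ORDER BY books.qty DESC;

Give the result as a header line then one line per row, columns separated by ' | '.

After JOIN books (3 rows):
teams.score | teams.name | teams.owner | books.qty | books.tag | books.owner | books.score
6 | carol | bob | 6 | A | eve | 6
4 | gina | bob | 7 | B | carol | 4
30 | bob | dave | 20 | F | eve | 30
After WHERE (1 rows):
teams.score | teams.name | teams.owner | books.qty | books.tag | books.owner | books.score
30 | bob | dave | 20 | F | eve | 30
After SELECT (1 rows):
teams.owner | books.owner | books.qty
dave | eve | 20
After ORDER BY (1 rows):
teams.owner | books.owner | books.qty
dave | eve | 20

== RESULT ==
teams.owner | books.owner | books.qty
dave | eve | 20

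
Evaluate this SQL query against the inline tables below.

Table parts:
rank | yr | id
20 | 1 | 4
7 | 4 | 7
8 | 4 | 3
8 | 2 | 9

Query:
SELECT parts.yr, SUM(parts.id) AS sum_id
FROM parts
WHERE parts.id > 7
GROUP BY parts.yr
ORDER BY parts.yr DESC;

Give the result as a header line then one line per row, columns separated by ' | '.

== RESULT ==
parts.yr | sum_id
2 | 9

Derivation:
After WHERE (1 rows):
parts.rank | parts.yr | parts.id
8 | 2 | 9
After GROUP BY (1 rows):
parts.yr | sum_id
2 | 9
After ORDER BY (1 rows):
parts.yr | sum_id
2 | 9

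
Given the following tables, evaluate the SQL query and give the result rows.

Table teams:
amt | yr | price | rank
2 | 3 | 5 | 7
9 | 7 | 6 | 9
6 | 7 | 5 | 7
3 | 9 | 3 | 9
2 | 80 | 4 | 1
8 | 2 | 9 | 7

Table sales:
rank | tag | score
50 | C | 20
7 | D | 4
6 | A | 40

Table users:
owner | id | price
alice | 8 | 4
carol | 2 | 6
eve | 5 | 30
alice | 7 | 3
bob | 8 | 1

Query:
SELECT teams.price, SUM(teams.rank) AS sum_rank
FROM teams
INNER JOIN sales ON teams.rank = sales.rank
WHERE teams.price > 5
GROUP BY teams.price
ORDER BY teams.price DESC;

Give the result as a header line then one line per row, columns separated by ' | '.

== RESULT ==
teams.price | sum_rank
9 | 7

Derivation:
After JOIN sales (3 rows):
teams.amt | teams.yr | teams.price | teams.rank | sales.rank | sales.tag | sales.score
2 | 3 | 5 | 7 | 7 | D | 4
6 | 7 | 5 | 7 | 7 | D | 4
8 | 2 | 9 | 7 | 7 | D | 4
After WHERE (1 rows):
teams.amt | teams.yr | teams.price | teams.rank | sales.rank | sales.tag | sales.score
8 | 2 | 9 | 7 | 7 | D | 4
After GROUP BY (1 rows):
teams.price | sum_rank
9 | 7
After ORDER BY (1 rows):
teams.price | sum_rank
9 | 7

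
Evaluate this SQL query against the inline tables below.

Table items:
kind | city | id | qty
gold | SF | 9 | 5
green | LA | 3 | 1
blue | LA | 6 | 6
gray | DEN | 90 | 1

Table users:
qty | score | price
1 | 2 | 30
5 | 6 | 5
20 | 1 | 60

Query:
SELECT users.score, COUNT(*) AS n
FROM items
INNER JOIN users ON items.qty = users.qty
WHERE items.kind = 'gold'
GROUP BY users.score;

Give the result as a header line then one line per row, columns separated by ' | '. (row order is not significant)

== RESULT ==
users.score | n
6 | 1

Derivation:
After JOIN users (3 rows):
items.kind | items.city | items.id | items.qty | users.qty | users.score | users.price
gold | SF | 9 | 5 | 5 | 6 | 5
green | LA | 3 | 1 | 1 | 2 | 30
gray | DEN | 90 | 1 | 1 | 2 | 30
After WHERE (1 rows):
items.kind | items.city | items.id | items.qty | users.qty | users.score | users.price
gold | SF | 9 | 5 | 5 | 6 | 5
After GROUP BY (1 rows):
users.score | n
6 | 1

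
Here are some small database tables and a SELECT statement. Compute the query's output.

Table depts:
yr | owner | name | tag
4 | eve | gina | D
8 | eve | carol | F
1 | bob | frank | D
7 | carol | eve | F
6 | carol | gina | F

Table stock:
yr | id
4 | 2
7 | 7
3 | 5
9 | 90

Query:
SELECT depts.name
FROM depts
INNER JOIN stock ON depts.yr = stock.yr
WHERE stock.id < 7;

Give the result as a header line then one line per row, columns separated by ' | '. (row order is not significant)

After JOIN stock (2 rows):
depts.yr | depts.owner | depts.name | depts.tag | stock.yr | stock.id
4 | eve | gina | D | 4 | 2
7 | carol | eve | F | 7 | 7
After WHERE (1 rows):
depts.yr | depts.owner | depts.name | depts.tag | stock.yr | stock.id
4 | eve | gina | D | 4 | 2
After SELECT (1 rows):
depts.name
gina

== RESULT ==
depts.name
gina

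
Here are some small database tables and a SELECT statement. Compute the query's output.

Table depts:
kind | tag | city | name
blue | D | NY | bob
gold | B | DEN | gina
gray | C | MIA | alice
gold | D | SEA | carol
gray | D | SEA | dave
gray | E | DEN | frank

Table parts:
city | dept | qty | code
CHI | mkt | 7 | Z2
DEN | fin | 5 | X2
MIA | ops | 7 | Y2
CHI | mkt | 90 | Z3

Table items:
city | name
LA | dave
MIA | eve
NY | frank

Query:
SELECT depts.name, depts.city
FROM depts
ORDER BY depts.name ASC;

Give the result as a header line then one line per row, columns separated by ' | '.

== RESULT ==
depts.name | depts.city
alice | MIA
bob | NY
carol | SEA
dave | SEA
frank | DEN
gina | DEN

Derivation:
After SELECT (6 rows):
depts.name | depts.city
bob | NY
gina | DEN
alice | MIA
carol | SEA
dave | SEA
frank | DEN
After ORDER BY (6 rows):
depts.name | depts.city
alice | MIA
bob | NY
carol | SEA
dave | SEA
frank | DEN
gina | DEN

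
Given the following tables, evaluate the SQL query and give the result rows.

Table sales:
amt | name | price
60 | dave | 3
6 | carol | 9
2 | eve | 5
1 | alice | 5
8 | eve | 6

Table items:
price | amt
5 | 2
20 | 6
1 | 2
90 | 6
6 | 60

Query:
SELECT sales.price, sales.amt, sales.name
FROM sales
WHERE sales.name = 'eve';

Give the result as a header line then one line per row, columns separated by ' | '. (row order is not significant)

== RESULT ==
sales.price | sales.amt | sales.name
5 | 2 | eve
6 | 8 | eve

Derivation:
After WHERE (2 rows):
sales.amt | sales.name | sales.price
2 | eve | 5
8 | eve | 6
After SELECT (2 rows):
sales.price | sales.amt | sales.name
5 | 2 | eve
6 | 8 | eve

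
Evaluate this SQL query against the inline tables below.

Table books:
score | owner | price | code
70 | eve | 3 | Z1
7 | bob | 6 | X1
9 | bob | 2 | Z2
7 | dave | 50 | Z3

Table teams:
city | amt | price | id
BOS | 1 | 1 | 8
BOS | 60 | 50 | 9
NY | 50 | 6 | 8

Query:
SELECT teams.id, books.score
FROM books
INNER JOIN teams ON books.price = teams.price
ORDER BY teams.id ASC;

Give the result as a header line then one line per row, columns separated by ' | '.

== RESULT ==
teams.id | books.score
8 | 7
9 | 7

Derivation:
After JOIN teams (2 rows):
books.score | books.owner | books.price | books.code | teams.city | teams.amt | teams.price | teams.id
7 | bob | 6 | X1 | NY | 50 | 6 | 8
7 | dave | 50 | Z3 | BOS | 60 | 50 | 9
After SELECT (2 rows):
teams.id | books.score
8 | 7
9 | 7
After ORDER BY (2 rows):
teams.id | books.score
8 | 7
9 | 7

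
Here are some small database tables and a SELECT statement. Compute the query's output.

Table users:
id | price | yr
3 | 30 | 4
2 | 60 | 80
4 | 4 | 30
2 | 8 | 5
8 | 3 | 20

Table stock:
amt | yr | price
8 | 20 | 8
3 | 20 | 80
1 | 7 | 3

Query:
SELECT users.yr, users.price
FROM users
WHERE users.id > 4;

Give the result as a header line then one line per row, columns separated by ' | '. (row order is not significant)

== RESULT ==
users.yr | users.price
20 | 3

Derivation:
After WHERE (1 rows):
users.id | users.price | users.yr
8 | 3 | 20
After SELECT (1 rows):
users.yr | users.price
20 | 3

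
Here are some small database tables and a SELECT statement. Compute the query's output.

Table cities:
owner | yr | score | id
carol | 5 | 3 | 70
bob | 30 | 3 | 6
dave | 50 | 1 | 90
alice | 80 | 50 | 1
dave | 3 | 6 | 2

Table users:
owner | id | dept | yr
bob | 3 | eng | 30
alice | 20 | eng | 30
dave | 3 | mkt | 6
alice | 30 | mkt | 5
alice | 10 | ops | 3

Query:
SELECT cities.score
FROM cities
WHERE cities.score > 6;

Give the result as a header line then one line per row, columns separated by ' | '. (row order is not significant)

After WHERE (1 rows):
cities.owner | cities.yr | cities.score | cities.id
alice | 80 | 50 | 1
After SELECT (1 rows):
cities.score
50

== RESULT ==
cities.score
50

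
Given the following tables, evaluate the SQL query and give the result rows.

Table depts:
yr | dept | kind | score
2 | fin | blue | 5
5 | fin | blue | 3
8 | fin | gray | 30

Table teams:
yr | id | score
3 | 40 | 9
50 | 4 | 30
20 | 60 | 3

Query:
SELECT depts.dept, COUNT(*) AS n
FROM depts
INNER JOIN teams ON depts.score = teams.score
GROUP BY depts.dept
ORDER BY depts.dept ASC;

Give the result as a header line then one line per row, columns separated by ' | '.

After JOIN teams (2 rows):
depts.yr | depts.dept | depts.kind | depts.score | teams.yr | teams.id | teams.score
5 | fin | blue | 3 | 20 | 60 | 3
8 | fin | gray | 30 | 50 | 4 | 30
After GROUP BY (1 rows):
depts.dept | n
fin | 2
After ORDER BY (1 rows):
depts.dept | n
fin | 2

== RESULT ==
depts.dept | n
fin | 2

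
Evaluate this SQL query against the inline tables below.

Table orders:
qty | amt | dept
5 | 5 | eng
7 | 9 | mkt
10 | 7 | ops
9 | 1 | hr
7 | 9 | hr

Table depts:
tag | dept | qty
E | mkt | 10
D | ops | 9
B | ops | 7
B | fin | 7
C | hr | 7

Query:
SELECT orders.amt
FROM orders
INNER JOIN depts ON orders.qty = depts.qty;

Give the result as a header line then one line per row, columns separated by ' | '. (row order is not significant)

== RESULT ==
orders.amt
9
9
9
7
1
9
9
9

Derivation:
After JOIN depts (8 rows):
orders.qty | orders.amt | orders.dept | depts.tag | depts.dept | depts.qty
7 | 9 | mkt | B | ops | 7
7 | 9 | mkt | B | fin | 7
7 | 9 | mkt | C | hr | 7
10 | 7 | ops | E | mkt | 10
9 | 1 | hr | D | ops | 9
7 | 9 | hr | B | ops | 7
7 | 9 | hr | B | fin | 7
7 | 9 | hr | C | hr | 7
After SELECT (8 rows):
orders.amt
9
9
9
7
1
9
9
9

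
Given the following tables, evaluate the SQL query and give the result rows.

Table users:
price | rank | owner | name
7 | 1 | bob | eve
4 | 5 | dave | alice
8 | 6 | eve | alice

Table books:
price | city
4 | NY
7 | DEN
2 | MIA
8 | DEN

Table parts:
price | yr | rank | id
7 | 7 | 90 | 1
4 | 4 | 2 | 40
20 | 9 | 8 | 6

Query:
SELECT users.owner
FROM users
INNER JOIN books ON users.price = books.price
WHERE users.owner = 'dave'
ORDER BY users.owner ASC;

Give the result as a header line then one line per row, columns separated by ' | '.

After JOIN books (3 rows):
users.price | users.rank | users.owner | users.name | books.price | books.city
7 | 1 | bob | eve | 7 | DEN
4 | 5 | dave | alice | 4 | NY
8 | 6 | eve | alice | 8 | DEN
After WHERE (1 rows):
users.price | users.rank | users.owner | users.name | books.price | books.city
4 | 5 | dave | alice | 4 | NY
After SELECT (1 rows):
users.owner
dave
After ORDER BY (1 rows):
users.owner
dave

== RESULT ==
users.owner
dave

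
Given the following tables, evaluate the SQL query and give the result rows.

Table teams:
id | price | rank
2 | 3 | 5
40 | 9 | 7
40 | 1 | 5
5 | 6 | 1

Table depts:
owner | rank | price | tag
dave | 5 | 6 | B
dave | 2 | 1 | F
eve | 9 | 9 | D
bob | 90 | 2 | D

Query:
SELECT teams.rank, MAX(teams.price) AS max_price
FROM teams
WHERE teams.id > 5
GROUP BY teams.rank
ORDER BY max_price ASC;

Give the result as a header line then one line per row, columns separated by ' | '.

== RESULT ==
teams.rank | max_price
5 | 1
7 | 9

Derivation:
After WHERE (2 rows):
teams.id | teams.price | teams.rank
40 | 9 | 7
40 | 1 | 5
After GROUP BY (2 rows):
teams.rank | max_price
7 | 9
5 | 1
After ORDER BY (2 rows):
teams.rank | max_price
5 | 1
7 | 9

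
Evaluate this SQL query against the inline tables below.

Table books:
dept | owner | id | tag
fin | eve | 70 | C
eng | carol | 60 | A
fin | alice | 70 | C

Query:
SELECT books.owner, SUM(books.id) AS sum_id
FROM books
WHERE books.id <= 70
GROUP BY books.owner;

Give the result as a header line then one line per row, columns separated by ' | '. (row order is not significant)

== RESULT ==
books.owner | sum_id
eve | 70
carol | 60
alice | 70

Derivation:
After WHERE (3 rows):
books.dept | books.owner | books.id | books.tag
fin | eve | 70 | C
eng | carol | 60 | A
fin | alice | 70 | C
After GROUP BY (3 rows):
books.owner | sum_id
eve | 70
carol | 60
alice | 70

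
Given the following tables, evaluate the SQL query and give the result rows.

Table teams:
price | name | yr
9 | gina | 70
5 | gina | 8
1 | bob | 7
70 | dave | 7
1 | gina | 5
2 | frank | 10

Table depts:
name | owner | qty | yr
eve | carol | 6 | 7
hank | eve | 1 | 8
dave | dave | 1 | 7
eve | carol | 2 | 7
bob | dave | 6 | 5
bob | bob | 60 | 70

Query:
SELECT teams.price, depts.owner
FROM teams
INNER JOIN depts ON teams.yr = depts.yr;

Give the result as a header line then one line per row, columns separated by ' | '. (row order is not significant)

After JOIN depts (9 rows):
teams.price | teams.name | teams.yr | depts.name | depts.owner | depts.qty | depts.yr
9 | gina | 70 | bob | bob | 60 | 70
5 | gina | 8 | hank | eve | 1 | 8
1 | bob | 7 | eve | carol | 6 | 7
1 | bob | 7 | dave | dave | 1 | 7
1 | bob | 7 | eve | carol | 2 | 7
70 | dave | 7 | eve | carol | 6 | 7
70 | dave | 7 | dave | dave | 1 | 7
70 | dave | 7 | eve | carol | 2 | 7
1 | gina | 5 | bob | dave | 6 | 5
After SELECT (9 rows):
teams.price | depts.owner
9 | bob
5 | eve
1 | carol
1 | dave
1 | carol
70 | carol
70 | dave
70 | carol
1 | dave

== RESULT ==
teams.price | depts.owner
9 | bob
5 | eve
1 | carol
1 | dave
1 | carol
70 | carol
70 | dave
70 | carol
1 | dave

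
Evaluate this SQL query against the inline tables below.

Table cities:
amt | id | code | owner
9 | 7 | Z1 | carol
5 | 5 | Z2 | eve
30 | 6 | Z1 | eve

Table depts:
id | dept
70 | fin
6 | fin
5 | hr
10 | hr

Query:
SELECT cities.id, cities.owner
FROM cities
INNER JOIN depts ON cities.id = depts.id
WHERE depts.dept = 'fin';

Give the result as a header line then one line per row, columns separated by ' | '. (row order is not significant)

== RESULT ==
cities.id | cities.owner
6 | eve

Derivation:
After JOIN depts (2 rows):
cities.amt | cities.id | cities.code | cities.owner | depts.id | depts.dept
5 | 5 | Z2 | eve | 5 | hr
30 | 6 | Z1 | eve | 6 | fin
After WHERE (1 rows):
cities.amt | cities.id | cities.code | cities.owner | depts.id | depts.dept
30 | 6 | Z1 | eve | 6 | fin
After SELECT (1 rows):
cities.id | cities.owner
6 | eve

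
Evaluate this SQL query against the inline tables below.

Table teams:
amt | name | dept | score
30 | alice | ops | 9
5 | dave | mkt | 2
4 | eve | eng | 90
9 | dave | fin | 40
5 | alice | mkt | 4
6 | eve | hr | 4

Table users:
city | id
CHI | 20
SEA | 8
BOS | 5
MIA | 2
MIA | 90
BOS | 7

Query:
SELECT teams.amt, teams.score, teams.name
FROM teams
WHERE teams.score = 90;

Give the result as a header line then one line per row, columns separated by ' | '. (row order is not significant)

After WHERE (1 rows):
teams.amt | teams.name | teams.dept | teams.score
4 | eve | eng | 90
After SELECT (1 rows):
teams.amt | teams.score | teams.name
4 | 90 | eve

== RESULT ==
teams.amt | teams.score | teams.name
4 | 90 | eve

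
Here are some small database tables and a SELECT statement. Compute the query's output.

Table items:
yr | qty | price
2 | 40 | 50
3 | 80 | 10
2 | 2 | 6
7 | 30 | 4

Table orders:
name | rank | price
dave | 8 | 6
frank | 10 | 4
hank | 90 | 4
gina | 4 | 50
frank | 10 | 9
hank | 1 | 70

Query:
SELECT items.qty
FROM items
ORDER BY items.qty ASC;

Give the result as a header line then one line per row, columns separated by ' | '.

After SELECT (4 rows):
items.qty
40
80
2
30
After ORDER BY (4 rows):
items.qty
2
30
40
80

== RESULT ==
items.qty
2
30
40
80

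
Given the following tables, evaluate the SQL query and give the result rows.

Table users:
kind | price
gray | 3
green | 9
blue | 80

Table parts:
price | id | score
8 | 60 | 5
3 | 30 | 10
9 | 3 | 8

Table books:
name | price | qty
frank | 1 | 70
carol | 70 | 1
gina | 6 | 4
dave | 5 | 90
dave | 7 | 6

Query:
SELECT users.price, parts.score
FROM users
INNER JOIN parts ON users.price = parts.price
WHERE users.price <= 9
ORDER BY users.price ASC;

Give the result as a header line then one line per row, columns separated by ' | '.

== RESULT ==
users.price | parts.score
3 | 10
9 | 8

Derivation:
After JOIN parts (2 rows):
users.kind | users.price | parts.price | parts.id | parts.score
gray | 3 | 3 | 30 | 10
green | 9 | 9 | 3 | 8
After WHERE (2 rows):
users.kind | users.price | parts.price | parts.id | parts.score
gray | 3 | 3 | 30 | 10
green | 9 | 9 | 3 | 8
After SELECT (2 rows):
users.price | parts.score
3 | 10
9 | 8
After ORDER BY (2 rows):
users.price | parts.score
3 | 10
9 | 8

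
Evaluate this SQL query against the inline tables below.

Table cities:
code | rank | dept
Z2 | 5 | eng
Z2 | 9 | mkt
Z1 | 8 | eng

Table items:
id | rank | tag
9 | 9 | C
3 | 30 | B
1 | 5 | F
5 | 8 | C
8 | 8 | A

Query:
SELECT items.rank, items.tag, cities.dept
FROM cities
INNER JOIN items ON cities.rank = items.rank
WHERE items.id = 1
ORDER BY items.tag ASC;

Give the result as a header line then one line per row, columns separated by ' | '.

== RESULT ==
items.rank | items.tag | cities.dept
5 | F | eng

Derivation:
After JOIN items (4 rows):
cities.code | cities.rank | cities.dept | items.id | items.rank | items.tag
Z2 | 5 | eng | 1 | 5 | F
Z2 | 9 | mkt | 9 | 9 | C
Z1 | 8 | eng | 5 | 8 | C
Z1 | 8 | eng | 8 | 8 | A
After WHERE (1 rows):
cities.code | cities.rank | cities.dept | items.id | items.rank | items.tag
Z2 | 5 | eng | 1 | 5 | F
After SELECT (1 rows):
items.rank | items.tag | cities.dept
5 | F | eng
After ORDER BY (1 rows):
items.rank | items.tag | cities.dept
5 | F | eng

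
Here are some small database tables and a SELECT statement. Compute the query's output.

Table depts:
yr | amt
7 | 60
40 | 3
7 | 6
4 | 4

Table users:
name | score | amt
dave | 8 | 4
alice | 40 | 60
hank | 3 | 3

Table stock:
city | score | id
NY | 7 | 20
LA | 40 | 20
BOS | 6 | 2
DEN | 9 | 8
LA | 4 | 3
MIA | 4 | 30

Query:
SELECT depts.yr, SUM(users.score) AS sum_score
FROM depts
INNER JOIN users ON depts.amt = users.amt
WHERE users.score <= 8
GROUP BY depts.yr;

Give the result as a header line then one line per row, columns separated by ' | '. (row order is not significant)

== RESULT ==
depts.yr | sum_score
40 | 3
4 | 8

Derivation:
After JOIN users (3 rows):
depts.yr | depts.amt | users.name | users.score | users.amt
7 | 60 | alice | 40 | 60
40 | 3 | hank | 3 | 3
4 | 4 | dave | 8 | 4
After WHERE (2 rows):
depts.yr | depts.amt | users.name | users.score | users.amt
40 | 3 | hank | 3 | 3
4 | 4 | dave | 8 | 4
After GROUP BY (2 rows):
depts.yr | sum_score
40 | 3
4 | 8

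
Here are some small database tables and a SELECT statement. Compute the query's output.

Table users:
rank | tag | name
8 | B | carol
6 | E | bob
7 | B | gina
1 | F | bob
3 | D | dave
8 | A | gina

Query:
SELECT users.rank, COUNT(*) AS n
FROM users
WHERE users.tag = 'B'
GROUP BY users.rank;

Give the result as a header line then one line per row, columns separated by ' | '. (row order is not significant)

After WHERE (2 rows):
users.rank | users.tag | users.name
8 | B | carol
7 | B | gina
After GROUP BY (2 rows):
users.rank | n
8 | 1
7 | 1

== RESULT ==
users.rank | n
8 | 1
7 | 1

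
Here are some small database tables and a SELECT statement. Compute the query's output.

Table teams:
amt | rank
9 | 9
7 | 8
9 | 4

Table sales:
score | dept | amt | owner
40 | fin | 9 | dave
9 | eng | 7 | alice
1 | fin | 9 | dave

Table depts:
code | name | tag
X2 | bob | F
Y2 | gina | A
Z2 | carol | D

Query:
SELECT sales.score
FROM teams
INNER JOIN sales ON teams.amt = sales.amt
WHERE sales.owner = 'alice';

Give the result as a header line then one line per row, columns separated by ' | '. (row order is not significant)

After JOIN sales (5 rows):
teams.amt | teams.rank | sales.score | sales.dept | sales.amt | sales.owner
9 | 9 | 40 | fin | 9 | dave
9 | 9 | 1 | fin | 9 | dave
7 | 8 | 9 | eng | 7 | alice
9 | 4 | 40 | fin | 9 | dave
9 | 4 | 1 | fin | 9 | dave
After WHERE (1 rows):
teams.amt | teams.rank | sales.score | sales.dept | sales.amt | sales.owner
7 | 8 | 9 | eng | 7 | alice
After SELECT (1 rows):
sales.score
9

== RESULT ==
sales.score
9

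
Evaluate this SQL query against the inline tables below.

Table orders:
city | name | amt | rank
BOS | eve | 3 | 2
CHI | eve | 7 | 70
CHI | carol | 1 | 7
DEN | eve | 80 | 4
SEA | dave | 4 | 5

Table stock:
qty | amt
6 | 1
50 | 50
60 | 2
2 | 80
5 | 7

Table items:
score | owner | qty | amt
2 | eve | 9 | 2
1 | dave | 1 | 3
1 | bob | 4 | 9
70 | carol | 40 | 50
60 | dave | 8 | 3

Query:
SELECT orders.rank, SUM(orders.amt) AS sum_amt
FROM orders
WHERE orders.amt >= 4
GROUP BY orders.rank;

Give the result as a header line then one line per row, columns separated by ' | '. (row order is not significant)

== RESULT ==
orders.rank | sum_amt
70 | 7
4 | 80
5 | 4

Derivation:
After WHERE (3 rows):
orders.city | orders.name | orders.amt | orders.rank
CHI | eve | 7 | 70
DEN | eve | 80 | 4
SEA | dave | 4 | 5
After GROUP BY (3 rows):
orders.rank | sum_amt
70 | 7
4 | 80
5 | 4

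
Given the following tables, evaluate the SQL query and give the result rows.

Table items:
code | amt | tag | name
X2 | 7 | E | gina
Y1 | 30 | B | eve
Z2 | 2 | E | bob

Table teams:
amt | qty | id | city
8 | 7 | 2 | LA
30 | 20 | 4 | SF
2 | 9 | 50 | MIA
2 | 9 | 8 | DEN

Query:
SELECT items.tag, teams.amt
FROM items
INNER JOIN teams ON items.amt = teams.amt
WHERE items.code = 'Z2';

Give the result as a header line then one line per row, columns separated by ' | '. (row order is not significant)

After JOIN teams (3 rows):
items.code | items.amt | items.tag | items.name | teams.amt | teams.qty | teams.id | teams.city
Y1 | 30 | B | eve | 30 | 20 | 4 | SF
Z2 | 2 | E | bob | 2 | 9 | 50 | MIA
Z2 | 2 | E | bob | 2 | 9 | 8 | DEN
After WHERE (2 rows):
items.code | items.amt | items.tag | items.name | teams.amt | teams.qty | teams.id | teams.city
Z2 | 2 | E | bob | 2 | 9 | 50 | MIA
Z2 | 2 | E | bob | 2 | 9 | 8 | DEN
After SELECT (2 rows):
items.tag | teams.amt
E | 2
E | 2

== RESULT ==
items.tag | teams.amt
E | 2
E | 2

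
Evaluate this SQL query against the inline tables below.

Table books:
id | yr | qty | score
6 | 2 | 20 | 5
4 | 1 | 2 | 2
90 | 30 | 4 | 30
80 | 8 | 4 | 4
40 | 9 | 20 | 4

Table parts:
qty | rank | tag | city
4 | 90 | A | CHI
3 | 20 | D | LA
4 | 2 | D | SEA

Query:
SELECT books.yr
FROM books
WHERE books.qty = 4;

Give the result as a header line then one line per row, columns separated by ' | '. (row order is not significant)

After WHERE (2 rows):
books.id | books.yr | books.qty | books.score
90 | 30 | 4 | 30
80 | 8 | 4 | 4
After SELECT (2 rows):
books.yr
30
8

== RESULT ==
books.yr
30
8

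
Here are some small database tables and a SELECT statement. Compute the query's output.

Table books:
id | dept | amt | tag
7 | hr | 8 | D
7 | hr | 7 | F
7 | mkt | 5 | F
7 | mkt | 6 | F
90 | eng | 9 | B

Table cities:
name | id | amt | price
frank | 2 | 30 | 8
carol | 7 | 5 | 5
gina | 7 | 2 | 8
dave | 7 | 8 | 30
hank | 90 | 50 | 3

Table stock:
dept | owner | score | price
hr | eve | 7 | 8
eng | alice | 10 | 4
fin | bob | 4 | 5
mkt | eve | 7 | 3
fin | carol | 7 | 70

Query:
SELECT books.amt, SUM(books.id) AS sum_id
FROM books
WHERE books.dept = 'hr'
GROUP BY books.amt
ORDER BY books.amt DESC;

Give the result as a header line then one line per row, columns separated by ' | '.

After WHERE (2 rows):
books.id | books.dept | books.amt | books.tag
7 | hr | 8 | D
7 | hr | 7 | F
After GROUP BY (2 rows):
books.amt | sum_id
8 | 7
7 | 7
After ORDER BY (2 rows):
books.amt | sum_id
8 | 7
7 | 7

== RESULT ==
books.amt | sum_id
8 | 7
7 | 7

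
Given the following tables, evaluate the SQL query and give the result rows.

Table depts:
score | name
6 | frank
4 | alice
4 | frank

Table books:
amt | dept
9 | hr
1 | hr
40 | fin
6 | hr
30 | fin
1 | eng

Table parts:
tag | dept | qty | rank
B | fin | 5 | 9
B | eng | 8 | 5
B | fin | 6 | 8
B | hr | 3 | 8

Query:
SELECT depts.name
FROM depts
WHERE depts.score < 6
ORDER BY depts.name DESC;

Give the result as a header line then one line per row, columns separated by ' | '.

After WHERE (2 rows):
depts.score | depts.name
4 | alice
4 | frank
After SELECT (2 rows):
depts.name
alice
frank
After ORDER BY (2 rows):
depts.name
frank
alice

== RESULT ==
depts.name
frank
alice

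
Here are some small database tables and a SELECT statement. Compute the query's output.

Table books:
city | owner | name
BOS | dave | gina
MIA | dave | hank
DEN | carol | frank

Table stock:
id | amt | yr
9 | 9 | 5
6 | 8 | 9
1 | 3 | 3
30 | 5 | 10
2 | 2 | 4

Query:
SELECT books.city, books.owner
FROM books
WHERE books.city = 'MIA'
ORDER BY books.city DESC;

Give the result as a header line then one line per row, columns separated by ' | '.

After WHERE (1 rows):
books.city | books.owner | books.name
MIA | dave | hank
After SELECT (1 rows):
books.city | books.owner
MIA | dave
After ORDER BY (1 rows):
books.city | books.owner
MIA | dave

== RESULT ==
books.city | books.owner
MIA | dave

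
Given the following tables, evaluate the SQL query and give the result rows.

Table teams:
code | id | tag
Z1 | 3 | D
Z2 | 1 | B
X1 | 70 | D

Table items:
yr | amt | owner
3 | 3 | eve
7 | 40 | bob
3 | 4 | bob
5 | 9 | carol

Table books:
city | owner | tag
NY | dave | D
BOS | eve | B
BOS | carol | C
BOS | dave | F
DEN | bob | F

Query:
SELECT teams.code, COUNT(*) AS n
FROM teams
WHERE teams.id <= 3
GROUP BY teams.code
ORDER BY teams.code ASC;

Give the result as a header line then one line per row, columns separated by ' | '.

== RESULT ==
teams.code | n
Z1 | 1
Z2 | 1

Derivation:
After WHERE (2 rows):
teams.code | teams.id | teams.tag
Z1 | 3 | D
Z2 | 1 | B
After GROUP BY (2 rows):
teams.code | n
Z1 | 1
Z2 | 1
After ORDER BY (2 rows):
teams.code | n
Z1 | 1
Z2 | 1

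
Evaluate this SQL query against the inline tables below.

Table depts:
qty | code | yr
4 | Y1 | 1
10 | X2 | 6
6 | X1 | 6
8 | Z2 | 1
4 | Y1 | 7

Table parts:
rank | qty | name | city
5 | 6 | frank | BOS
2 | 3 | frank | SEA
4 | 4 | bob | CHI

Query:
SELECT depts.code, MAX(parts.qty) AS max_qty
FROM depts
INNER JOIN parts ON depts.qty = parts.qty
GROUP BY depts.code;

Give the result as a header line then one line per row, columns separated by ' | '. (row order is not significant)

After JOIN parts (3 rows):
depts.qty | depts.code | depts.yr | parts.rank | parts.qty | parts.name | parts.city
4 | Y1 | 1 | 4 | 4 | bob | CHI
6 | X1 | 6 | 5 | 6 | frank | BOS
4 | Y1 | 7 | 4 | 4 | bob | CHI
After GROUP BY (2 rows):
depts.code | max_qty
Y1 | 4
X1 | 6

== RESULT ==
depts.code | max_qty
Y1 | 4
X1 | 6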